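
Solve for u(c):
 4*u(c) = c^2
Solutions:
 u(c) = c^2/4


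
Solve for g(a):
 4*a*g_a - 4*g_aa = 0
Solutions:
 g(a) = C1 + C2*erfi(sqrt(2)*a/2)


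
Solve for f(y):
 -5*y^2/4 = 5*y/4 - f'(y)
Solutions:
 f(y) = C1 + 5*y^3/12 + 5*y^2/8


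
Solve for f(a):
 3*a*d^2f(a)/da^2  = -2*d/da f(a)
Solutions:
 f(a) = C1 + C2*a^(1/3)


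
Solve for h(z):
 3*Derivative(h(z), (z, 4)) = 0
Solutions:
 h(z) = C1 + C2*z + C3*z^2 + C4*z^3


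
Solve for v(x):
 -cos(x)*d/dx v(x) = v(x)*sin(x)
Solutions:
 v(x) = C1*cos(x)


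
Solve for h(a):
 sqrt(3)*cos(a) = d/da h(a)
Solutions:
 h(a) = C1 + sqrt(3)*sin(a)


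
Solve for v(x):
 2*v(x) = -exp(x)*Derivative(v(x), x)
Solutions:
 v(x) = C1*exp(2*exp(-x))


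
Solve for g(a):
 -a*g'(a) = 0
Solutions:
 g(a) = C1


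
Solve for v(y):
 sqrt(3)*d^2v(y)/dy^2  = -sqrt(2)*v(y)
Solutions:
 v(y) = C1*sin(2^(1/4)*3^(3/4)*y/3) + C2*cos(2^(1/4)*3^(3/4)*y/3)


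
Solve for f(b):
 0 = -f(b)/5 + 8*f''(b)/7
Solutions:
 f(b) = C1*exp(-sqrt(70)*b/20) + C2*exp(sqrt(70)*b/20)


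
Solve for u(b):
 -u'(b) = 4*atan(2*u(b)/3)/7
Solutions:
 Integral(1/atan(2*_y/3), (_y, u(b))) = C1 - 4*b/7


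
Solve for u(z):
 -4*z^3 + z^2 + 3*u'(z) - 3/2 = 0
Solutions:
 u(z) = C1 + z^4/3 - z^3/9 + z/2


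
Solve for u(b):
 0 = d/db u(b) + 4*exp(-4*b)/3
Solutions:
 u(b) = C1 + exp(-4*b)/3


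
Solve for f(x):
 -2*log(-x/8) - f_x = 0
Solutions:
 f(x) = C1 - 2*x*log(-x) + 2*x*(1 + 3*log(2))


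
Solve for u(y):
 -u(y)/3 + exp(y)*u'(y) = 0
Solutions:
 u(y) = C1*exp(-exp(-y)/3)


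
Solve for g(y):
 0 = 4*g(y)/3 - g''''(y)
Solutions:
 g(y) = C1*exp(-sqrt(2)*3^(3/4)*y/3) + C2*exp(sqrt(2)*3^(3/4)*y/3) + C3*sin(sqrt(2)*3^(3/4)*y/3) + C4*cos(sqrt(2)*3^(3/4)*y/3)


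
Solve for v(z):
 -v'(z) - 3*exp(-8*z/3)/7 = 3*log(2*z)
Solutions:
 v(z) = C1 - 3*z*log(z) + 3*z*(1 - log(2)) + 9*exp(-8*z/3)/56


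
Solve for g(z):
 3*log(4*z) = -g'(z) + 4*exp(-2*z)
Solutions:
 g(z) = C1 - 3*z*log(z) + 3*z*(1 - 2*log(2)) - 2*exp(-2*z)


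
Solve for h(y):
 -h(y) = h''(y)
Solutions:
 h(y) = C1*sin(y) + C2*cos(y)


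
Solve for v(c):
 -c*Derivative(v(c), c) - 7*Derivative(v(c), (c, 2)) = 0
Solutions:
 v(c) = C1 + C2*erf(sqrt(14)*c/14)


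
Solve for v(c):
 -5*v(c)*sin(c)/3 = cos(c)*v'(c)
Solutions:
 v(c) = C1*cos(c)^(5/3)


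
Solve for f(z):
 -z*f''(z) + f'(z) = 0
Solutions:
 f(z) = C1 + C2*z^2


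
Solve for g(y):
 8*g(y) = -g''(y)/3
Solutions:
 g(y) = C1*sin(2*sqrt(6)*y) + C2*cos(2*sqrt(6)*y)


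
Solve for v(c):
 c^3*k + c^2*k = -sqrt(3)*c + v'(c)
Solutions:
 v(c) = C1 + c^4*k/4 + c^3*k/3 + sqrt(3)*c^2/2


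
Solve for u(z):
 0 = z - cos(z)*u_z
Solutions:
 u(z) = C1 + Integral(z/cos(z), z)


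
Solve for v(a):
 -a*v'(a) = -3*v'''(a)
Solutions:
 v(a) = C1 + Integral(C2*airyai(3^(2/3)*a/3) + C3*airybi(3^(2/3)*a/3), a)


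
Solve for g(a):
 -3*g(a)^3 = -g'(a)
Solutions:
 g(a) = -sqrt(2)*sqrt(-1/(C1 + 3*a))/2
 g(a) = sqrt(2)*sqrt(-1/(C1 + 3*a))/2


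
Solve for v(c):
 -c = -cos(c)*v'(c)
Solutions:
 v(c) = C1 + Integral(c/cos(c), c)


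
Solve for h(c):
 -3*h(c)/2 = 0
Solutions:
 h(c) = 0


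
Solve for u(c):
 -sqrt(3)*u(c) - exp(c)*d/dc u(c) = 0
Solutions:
 u(c) = C1*exp(sqrt(3)*exp(-c))


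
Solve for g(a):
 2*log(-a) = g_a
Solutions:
 g(a) = C1 + 2*a*log(-a) - 2*a


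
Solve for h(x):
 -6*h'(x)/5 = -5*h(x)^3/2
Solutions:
 h(x) = -sqrt(6)*sqrt(-1/(C1 + 25*x))
 h(x) = sqrt(6)*sqrt(-1/(C1 + 25*x))


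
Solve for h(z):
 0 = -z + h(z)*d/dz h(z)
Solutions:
 h(z) = -sqrt(C1 + z^2)
 h(z) = sqrt(C1 + z^2)


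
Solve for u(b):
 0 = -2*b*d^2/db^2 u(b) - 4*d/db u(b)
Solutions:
 u(b) = C1 + C2/b


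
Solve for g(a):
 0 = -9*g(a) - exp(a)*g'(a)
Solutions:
 g(a) = C1*exp(9*exp(-a))


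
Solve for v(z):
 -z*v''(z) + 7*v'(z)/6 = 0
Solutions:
 v(z) = C1 + C2*z^(13/6)


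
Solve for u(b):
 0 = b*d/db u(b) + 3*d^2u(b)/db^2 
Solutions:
 u(b) = C1 + C2*erf(sqrt(6)*b/6)


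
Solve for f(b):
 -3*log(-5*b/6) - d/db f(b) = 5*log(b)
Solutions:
 f(b) = C1 - 8*b*log(b) + b*(-3*log(5) + 3*log(6) + 8 - 3*I*pi)


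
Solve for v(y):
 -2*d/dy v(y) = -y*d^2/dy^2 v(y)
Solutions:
 v(y) = C1 + C2*y^3


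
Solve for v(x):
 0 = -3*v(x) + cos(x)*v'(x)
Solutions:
 v(x) = C1*(sin(x) + 1)^(3/2)/(sin(x) - 1)^(3/2)


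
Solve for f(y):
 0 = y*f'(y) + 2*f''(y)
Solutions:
 f(y) = C1 + C2*erf(y/2)


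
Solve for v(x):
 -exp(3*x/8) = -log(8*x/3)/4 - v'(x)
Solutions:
 v(x) = C1 - x*log(x)/4 + x*(-log(2) + 1/4 + log(6)/4) + 8*exp(3*x/8)/3


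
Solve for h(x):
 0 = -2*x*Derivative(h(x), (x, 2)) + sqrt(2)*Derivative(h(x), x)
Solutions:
 h(x) = C1 + C2*x^(sqrt(2)/2 + 1)


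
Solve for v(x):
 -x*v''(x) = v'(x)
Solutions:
 v(x) = C1 + C2*log(x)


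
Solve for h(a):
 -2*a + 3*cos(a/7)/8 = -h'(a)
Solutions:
 h(a) = C1 + a^2 - 21*sin(a/7)/8


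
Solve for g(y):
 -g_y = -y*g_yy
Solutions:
 g(y) = C1 + C2*y^2


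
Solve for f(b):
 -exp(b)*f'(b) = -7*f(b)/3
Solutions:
 f(b) = C1*exp(-7*exp(-b)/3)


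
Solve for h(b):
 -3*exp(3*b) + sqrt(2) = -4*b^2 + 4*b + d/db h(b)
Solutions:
 h(b) = C1 + 4*b^3/3 - 2*b^2 + sqrt(2)*b - exp(3*b)


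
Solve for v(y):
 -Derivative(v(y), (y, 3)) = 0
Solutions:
 v(y) = C1 + C2*y + C3*y^2


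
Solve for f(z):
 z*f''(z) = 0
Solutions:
 f(z) = C1 + C2*z


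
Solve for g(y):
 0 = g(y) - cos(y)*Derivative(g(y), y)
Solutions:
 g(y) = C1*sqrt(sin(y) + 1)/sqrt(sin(y) - 1)


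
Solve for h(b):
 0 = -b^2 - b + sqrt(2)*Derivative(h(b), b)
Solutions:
 h(b) = C1 + sqrt(2)*b^3/6 + sqrt(2)*b^2/4


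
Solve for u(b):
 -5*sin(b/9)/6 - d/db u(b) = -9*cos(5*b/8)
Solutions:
 u(b) = C1 + 72*sin(5*b/8)/5 + 15*cos(b/9)/2


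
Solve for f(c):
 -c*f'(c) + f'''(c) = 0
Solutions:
 f(c) = C1 + Integral(C2*airyai(c) + C3*airybi(c), c)


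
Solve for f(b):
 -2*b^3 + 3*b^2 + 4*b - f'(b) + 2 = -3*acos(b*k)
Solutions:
 f(b) = C1 - b^4/2 + b^3 + 2*b^2 + 2*b + 3*Piecewise((b*acos(b*k) - sqrt(-b^2*k^2 + 1)/k, Ne(k, 0)), (pi*b/2, True))


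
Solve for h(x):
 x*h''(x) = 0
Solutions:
 h(x) = C1 + C2*x


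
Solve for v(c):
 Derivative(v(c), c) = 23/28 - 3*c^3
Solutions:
 v(c) = C1 - 3*c^4/4 + 23*c/28


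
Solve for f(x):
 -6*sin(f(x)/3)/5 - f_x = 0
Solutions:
 6*x/5 + 3*log(cos(f(x)/3) - 1)/2 - 3*log(cos(f(x)/3) + 1)/2 = C1


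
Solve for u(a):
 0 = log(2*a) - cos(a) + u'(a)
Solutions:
 u(a) = C1 - a*log(a) - a*log(2) + a + sin(a)


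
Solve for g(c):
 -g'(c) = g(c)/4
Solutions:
 g(c) = C1*exp(-c/4)


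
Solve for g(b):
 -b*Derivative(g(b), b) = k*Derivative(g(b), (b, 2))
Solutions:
 g(b) = C1 + C2*sqrt(k)*erf(sqrt(2)*b*sqrt(1/k)/2)


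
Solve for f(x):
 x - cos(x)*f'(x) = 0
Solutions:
 f(x) = C1 + Integral(x/cos(x), x)


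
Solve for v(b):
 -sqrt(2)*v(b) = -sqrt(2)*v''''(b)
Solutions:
 v(b) = C1*exp(-b) + C2*exp(b) + C3*sin(b) + C4*cos(b)


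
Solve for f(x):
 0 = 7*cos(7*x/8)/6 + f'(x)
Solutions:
 f(x) = C1 - 4*sin(7*x/8)/3


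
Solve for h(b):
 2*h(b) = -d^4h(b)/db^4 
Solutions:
 h(b) = (C1*sin(2^(3/4)*b/2) + C2*cos(2^(3/4)*b/2))*exp(-2^(3/4)*b/2) + (C3*sin(2^(3/4)*b/2) + C4*cos(2^(3/4)*b/2))*exp(2^(3/4)*b/2)


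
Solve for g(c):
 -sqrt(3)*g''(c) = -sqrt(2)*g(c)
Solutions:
 g(c) = C1*exp(-2^(1/4)*3^(3/4)*c/3) + C2*exp(2^(1/4)*3^(3/4)*c/3)


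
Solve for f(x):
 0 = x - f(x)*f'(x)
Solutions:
 f(x) = -sqrt(C1 + x^2)
 f(x) = sqrt(C1 + x^2)


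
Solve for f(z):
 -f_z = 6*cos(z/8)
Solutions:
 f(z) = C1 - 48*sin(z/8)


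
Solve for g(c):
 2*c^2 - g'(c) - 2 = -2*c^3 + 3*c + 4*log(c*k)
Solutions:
 g(c) = C1 + c^4/2 + 2*c^3/3 - 3*c^2/2 - 4*c*log(c*k) + 2*c


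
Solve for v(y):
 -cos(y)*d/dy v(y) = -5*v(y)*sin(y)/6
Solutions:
 v(y) = C1/cos(y)^(5/6)


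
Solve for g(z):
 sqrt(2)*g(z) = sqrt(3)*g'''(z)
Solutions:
 g(z) = C3*exp(2^(1/6)*3^(5/6)*z/3) + (C1*sin(2^(1/6)*3^(1/3)*z/2) + C2*cos(2^(1/6)*3^(1/3)*z/2))*exp(-2^(1/6)*3^(5/6)*z/6)


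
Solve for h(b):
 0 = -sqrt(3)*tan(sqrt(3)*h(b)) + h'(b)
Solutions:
 h(b) = sqrt(3)*(pi - asin(C1*exp(3*b)))/3
 h(b) = sqrt(3)*asin(C1*exp(3*b))/3


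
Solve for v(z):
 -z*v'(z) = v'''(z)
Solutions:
 v(z) = C1 + Integral(C2*airyai(-z) + C3*airybi(-z), z)


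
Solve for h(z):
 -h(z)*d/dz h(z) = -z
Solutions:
 h(z) = -sqrt(C1 + z^2)
 h(z) = sqrt(C1 + z^2)


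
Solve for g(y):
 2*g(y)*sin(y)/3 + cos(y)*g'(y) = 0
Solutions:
 g(y) = C1*cos(y)^(2/3)


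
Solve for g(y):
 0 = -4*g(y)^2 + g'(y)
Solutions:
 g(y) = -1/(C1 + 4*y)


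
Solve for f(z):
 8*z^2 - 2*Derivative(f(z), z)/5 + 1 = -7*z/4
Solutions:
 f(z) = C1 + 20*z^3/3 + 35*z^2/16 + 5*z/2


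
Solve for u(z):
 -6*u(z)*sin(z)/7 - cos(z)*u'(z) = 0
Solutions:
 u(z) = C1*cos(z)^(6/7)


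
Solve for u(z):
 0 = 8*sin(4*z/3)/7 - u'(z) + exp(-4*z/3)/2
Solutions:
 u(z) = C1 - 6*cos(4*z/3)/7 - 3*exp(-4*z/3)/8


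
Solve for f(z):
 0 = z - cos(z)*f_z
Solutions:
 f(z) = C1 + Integral(z/cos(z), z)


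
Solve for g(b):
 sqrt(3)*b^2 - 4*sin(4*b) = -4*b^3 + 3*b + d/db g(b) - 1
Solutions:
 g(b) = C1 + b^4 + sqrt(3)*b^3/3 - 3*b^2/2 + b + cos(4*b)


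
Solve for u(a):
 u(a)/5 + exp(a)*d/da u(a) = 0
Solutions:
 u(a) = C1*exp(exp(-a)/5)


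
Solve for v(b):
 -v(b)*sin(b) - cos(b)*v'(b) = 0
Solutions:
 v(b) = C1*cos(b)


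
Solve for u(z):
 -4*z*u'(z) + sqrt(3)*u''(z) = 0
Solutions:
 u(z) = C1 + C2*erfi(sqrt(2)*3^(3/4)*z/3)


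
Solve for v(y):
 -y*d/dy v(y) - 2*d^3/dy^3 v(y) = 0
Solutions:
 v(y) = C1 + Integral(C2*airyai(-2^(2/3)*y/2) + C3*airybi(-2^(2/3)*y/2), y)


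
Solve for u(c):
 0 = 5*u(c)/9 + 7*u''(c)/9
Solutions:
 u(c) = C1*sin(sqrt(35)*c/7) + C2*cos(sqrt(35)*c/7)


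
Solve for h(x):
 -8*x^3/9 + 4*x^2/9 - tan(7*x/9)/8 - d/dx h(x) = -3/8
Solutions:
 h(x) = C1 - 2*x^4/9 + 4*x^3/27 + 3*x/8 + 9*log(cos(7*x/9))/56


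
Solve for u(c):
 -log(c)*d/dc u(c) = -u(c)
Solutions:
 u(c) = C1*exp(li(c))


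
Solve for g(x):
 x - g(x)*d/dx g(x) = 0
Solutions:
 g(x) = -sqrt(C1 + x^2)
 g(x) = sqrt(C1 + x^2)


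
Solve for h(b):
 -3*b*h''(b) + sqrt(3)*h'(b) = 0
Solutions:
 h(b) = C1 + C2*b^(sqrt(3)/3 + 1)


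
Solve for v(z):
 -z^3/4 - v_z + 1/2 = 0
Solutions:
 v(z) = C1 - z^4/16 + z/2


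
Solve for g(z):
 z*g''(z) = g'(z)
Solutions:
 g(z) = C1 + C2*z^2


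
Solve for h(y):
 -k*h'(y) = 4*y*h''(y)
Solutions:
 h(y) = C1 + y^(1 - re(k)/4)*(C2*sin(log(y)*Abs(im(k))/4) + C3*cos(log(y)*im(k)/4))


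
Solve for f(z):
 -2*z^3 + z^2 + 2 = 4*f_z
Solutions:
 f(z) = C1 - z^4/8 + z^3/12 + z/2


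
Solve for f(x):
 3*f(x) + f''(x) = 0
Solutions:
 f(x) = C1*sin(sqrt(3)*x) + C2*cos(sqrt(3)*x)


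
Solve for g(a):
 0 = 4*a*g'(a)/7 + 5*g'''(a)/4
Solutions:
 g(a) = C1 + Integral(C2*airyai(-2*2^(1/3)*35^(2/3)*a/35) + C3*airybi(-2*2^(1/3)*35^(2/3)*a/35), a)


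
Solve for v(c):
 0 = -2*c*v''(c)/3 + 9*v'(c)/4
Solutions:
 v(c) = C1 + C2*c^(35/8)


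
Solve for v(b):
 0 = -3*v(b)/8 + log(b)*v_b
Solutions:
 v(b) = C1*exp(3*li(b)/8)


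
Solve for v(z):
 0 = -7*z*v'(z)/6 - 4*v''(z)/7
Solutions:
 v(z) = C1 + C2*erf(7*sqrt(3)*z/12)


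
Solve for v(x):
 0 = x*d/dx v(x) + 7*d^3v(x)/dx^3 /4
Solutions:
 v(x) = C1 + Integral(C2*airyai(-14^(2/3)*x/7) + C3*airybi(-14^(2/3)*x/7), x)


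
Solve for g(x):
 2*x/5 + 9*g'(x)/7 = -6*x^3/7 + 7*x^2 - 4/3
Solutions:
 g(x) = C1 - x^4/6 + 49*x^3/27 - 7*x^2/45 - 28*x/27


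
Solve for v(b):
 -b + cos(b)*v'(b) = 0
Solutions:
 v(b) = C1 + Integral(b/cos(b), b)


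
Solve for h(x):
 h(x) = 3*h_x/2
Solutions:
 h(x) = C1*exp(2*x/3)


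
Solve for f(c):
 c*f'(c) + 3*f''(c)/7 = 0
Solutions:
 f(c) = C1 + C2*erf(sqrt(42)*c/6)


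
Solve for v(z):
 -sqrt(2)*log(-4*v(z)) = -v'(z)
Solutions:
 -sqrt(2)*Integral(1/(log(-_y) + 2*log(2)), (_y, v(z)))/2 = C1 - z


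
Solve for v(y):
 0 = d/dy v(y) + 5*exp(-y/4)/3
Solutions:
 v(y) = C1 + 20*exp(-y/4)/3


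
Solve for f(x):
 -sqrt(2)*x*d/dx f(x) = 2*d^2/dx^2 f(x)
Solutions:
 f(x) = C1 + C2*erf(2^(1/4)*x/2)


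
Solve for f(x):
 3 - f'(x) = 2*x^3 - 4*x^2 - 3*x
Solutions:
 f(x) = C1 - x^4/2 + 4*x^3/3 + 3*x^2/2 + 3*x


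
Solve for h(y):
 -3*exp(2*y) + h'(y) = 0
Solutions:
 h(y) = C1 + 3*exp(2*y)/2


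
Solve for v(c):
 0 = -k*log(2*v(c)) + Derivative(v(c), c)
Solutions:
 Integral(1/(log(_y) + log(2)), (_y, v(c))) = C1 + c*k


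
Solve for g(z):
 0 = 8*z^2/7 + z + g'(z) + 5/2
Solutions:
 g(z) = C1 - 8*z^3/21 - z^2/2 - 5*z/2


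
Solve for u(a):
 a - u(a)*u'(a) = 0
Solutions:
 u(a) = -sqrt(C1 + a^2)
 u(a) = sqrt(C1 + a^2)


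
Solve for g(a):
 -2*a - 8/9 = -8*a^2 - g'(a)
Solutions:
 g(a) = C1 - 8*a^3/3 + a^2 + 8*a/9


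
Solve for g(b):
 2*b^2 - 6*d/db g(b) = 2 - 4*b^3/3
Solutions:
 g(b) = C1 + b^4/18 + b^3/9 - b/3


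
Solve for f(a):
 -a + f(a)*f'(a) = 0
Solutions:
 f(a) = -sqrt(C1 + a^2)
 f(a) = sqrt(C1 + a^2)


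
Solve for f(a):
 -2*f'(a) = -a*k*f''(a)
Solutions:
 f(a) = C1 + a^(((re(k) + 2)*re(k) + im(k)^2)/(re(k)^2 + im(k)^2))*(C2*sin(2*log(a)*Abs(im(k))/(re(k)^2 + im(k)^2)) + C3*cos(2*log(a)*im(k)/(re(k)^2 + im(k)^2)))


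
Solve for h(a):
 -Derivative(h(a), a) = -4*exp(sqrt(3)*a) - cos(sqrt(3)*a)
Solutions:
 h(a) = C1 + 4*sqrt(3)*exp(sqrt(3)*a)/3 + sqrt(3)*sin(sqrt(3)*a)/3


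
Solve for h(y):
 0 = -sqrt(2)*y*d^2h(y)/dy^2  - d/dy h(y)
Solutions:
 h(y) = C1 + C2*y^(1 - sqrt(2)/2)


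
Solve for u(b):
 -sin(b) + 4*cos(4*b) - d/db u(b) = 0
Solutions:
 u(b) = C1 + sin(4*b) + cos(b)


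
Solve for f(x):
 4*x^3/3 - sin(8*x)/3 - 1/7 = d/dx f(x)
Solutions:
 f(x) = C1 + x^4/3 - x/7 + cos(8*x)/24


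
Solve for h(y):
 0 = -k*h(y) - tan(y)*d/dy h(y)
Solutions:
 h(y) = C1*exp(-k*log(sin(y)))


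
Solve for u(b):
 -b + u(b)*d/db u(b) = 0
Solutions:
 u(b) = -sqrt(C1 + b^2)
 u(b) = sqrt(C1 + b^2)


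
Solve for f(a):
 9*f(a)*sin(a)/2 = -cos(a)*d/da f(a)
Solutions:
 f(a) = C1*cos(a)^(9/2)


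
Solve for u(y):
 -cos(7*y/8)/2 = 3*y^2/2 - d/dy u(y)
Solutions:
 u(y) = C1 + y^3/2 + 4*sin(7*y/8)/7


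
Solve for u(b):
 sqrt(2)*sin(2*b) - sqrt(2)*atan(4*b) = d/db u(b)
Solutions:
 u(b) = C1 - sqrt(2)*(b*atan(4*b) - log(16*b^2 + 1)/8) - sqrt(2)*cos(2*b)/2


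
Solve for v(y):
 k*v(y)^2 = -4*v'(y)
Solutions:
 v(y) = 4/(C1 + k*y)


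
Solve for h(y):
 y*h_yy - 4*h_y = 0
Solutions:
 h(y) = C1 + C2*y^5


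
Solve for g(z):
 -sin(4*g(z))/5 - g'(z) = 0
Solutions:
 z/5 + log(cos(4*g(z)) - 1)/8 - log(cos(4*g(z)) + 1)/8 = C1


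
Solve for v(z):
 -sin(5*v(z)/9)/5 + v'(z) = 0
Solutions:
 -z/5 + 9*log(cos(5*v(z)/9) - 1)/10 - 9*log(cos(5*v(z)/9) + 1)/10 = C1


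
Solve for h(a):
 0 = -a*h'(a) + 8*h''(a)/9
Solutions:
 h(a) = C1 + C2*erfi(3*a/4)


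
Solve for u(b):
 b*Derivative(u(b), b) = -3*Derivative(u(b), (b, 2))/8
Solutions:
 u(b) = C1 + C2*erf(2*sqrt(3)*b/3)


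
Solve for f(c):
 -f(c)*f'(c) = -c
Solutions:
 f(c) = -sqrt(C1 + c^2)
 f(c) = sqrt(C1 + c^2)


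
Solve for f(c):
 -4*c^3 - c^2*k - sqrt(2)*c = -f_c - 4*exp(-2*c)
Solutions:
 f(c) = C1 + c^4 + c^3*k/3 + sqrt(2)*c^2/2 + 2*exp(-2*c)


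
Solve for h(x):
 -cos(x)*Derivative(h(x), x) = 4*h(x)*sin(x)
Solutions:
 h(x) = C1*cos(x)^4


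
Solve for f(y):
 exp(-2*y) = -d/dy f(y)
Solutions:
 f(y) = C1 + exp(-2*y)/2


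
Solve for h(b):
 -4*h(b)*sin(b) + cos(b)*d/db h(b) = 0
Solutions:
 h(b) = C1/cos(b)^4


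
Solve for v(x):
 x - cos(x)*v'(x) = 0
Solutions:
 v(x) = C1 + Integral(x/cos(x), x)


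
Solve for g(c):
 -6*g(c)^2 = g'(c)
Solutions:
 g(c) = 1/(C1 + 6*c)


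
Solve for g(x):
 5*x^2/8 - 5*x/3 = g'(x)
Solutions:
 g(x) = C1 + 5*x^3/24 - 5*x^2/6


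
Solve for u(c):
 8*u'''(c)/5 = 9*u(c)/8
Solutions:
 u(c) = C3*exp(45^(1/3)*c/4) + (C1*sin(3*3^(1/6)*5^(1/3)*c/8) + C2*cos(3*3^(1/6)*5^(1/3)*c/8))*exp(-45^(1/3)*c/8)


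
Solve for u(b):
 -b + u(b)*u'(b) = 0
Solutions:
 u(b) = -sqrt(C1 + b^2)
 u(b) = sqrt(C1 + b^2)


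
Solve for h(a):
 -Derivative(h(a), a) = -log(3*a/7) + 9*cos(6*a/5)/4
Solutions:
 h(a) = C1 + a*log(a) - a*log(7) - a + a*log(3) - 15*sin(6*a/5)/8


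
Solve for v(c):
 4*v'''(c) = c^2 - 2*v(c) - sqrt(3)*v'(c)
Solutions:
 v(c) = C1*exp(c*(-3^(5/6)/(6 + sqrt(sqrt(3) + 36))^(1/3) + 3^(2/3)*(6 + sqrt(sqrt(3) + 36))^(1/3))/12)*sin(c*(3^(1/3)/(6 + sqrt(sqrt(3) + 36))^(1/3) + 3^(1/6)*(6 + sqrt(sqrt(3) + 36))^(1/3))/4) + C2*exp(c*(-3^(5/6)/(6 + sqrt(sqrt(3) + 36))^(1/3) + 3^(2/3)*(6 + sqrt(sqrt(3) + 36))^(1/3))/12)*cos(c*(3^(1/3)/(6 + sqrt(sqrt(3) + 36))^(1/3) + 3^(1/6)*(6 + sqrt(sqrt(3) + 36))^(1/3))/4) + C3*exp(-c*(-3^(5/6)/(6 + sqrt(sqrt(3) + 36))^(1/3) + 3^(2/3)*(6 + sqrt(sqrt(3) + 36))^(1/3))/6) + c^2/2 - sqrt(3)*c/2 + 3/4


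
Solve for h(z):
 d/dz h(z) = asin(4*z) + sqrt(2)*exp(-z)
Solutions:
 h(z) = C1 + z*asin(4*z) + sqrt(1 - 16*z^2)/4 - sqrt(2)*exp(-z)


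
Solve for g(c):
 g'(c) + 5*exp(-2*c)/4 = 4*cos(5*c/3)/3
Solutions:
 g(c) = C1 + 4*sin(5*c/3)/5 + 5*exp(-2*c)/8


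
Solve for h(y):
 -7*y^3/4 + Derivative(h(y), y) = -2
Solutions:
 h(y) = C1 + 7*y^4/16 - 2*y


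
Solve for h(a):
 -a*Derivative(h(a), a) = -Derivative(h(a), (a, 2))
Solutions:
 h(a) = C1 + C2*erfi(sqrt(2)*a/2)


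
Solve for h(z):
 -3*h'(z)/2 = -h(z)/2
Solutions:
 h(z) = C1*exp(z/3)


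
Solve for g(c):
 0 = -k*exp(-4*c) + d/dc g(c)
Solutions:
 g(c) = C1 - k*exp(-4*c)/4


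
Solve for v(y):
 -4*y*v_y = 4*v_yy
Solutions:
 v(y) = C1 + C2*erf(sqrt(2)*y/2)


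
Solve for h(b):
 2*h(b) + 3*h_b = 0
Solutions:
 h(b) = C1*exp(-2*b/3)


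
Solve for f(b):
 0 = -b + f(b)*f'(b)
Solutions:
 f(b) = -sqrt(C1 + b^2)
 f(b) = sqrt(C1 + b^2)


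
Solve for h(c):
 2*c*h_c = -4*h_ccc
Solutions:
 h(c) = C1 + Integral(C2*airyai(-2^(2/3)*c/2) + C3*airybi(-2^(2/3)*c/2), c)


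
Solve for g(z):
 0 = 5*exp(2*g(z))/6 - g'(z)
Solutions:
 g(z) = log(-sqrt(-1/(C1 + 5*z))) + log(3)/2
 g(z) = log(-1/(C1 + 5*z))/2 + log(3)/2


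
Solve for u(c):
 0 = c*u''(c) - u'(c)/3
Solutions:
 u(c) = C1 + C2*c^(4/3)


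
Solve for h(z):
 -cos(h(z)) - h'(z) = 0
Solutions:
 h(z) = pi - asin((C1 + exp(2*z))/(C1 - exp(2*z)))
 h(z) = asin((C1 + exp(2*z))/(C1 - exp(2*z)))


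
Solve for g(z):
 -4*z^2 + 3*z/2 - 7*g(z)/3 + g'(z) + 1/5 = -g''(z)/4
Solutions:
 g(z) = C1*exp(-2*z*(1 + sqrt(30)/3)) + C2*exp(2*z*(-1 + sqrt(30)/3)) - 12*z^2/7 - 81*z/98 - 2181/3430


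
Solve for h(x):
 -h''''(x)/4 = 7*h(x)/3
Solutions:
 h(x) = (C1*sin(3^(3/4)*7^(1/4)*x/3) + C2*cos(3^(3/4)*7^(1/4)*x/3))*exp(-3^(3/4)*7^(1/4)*x/3) + (C3*sin(3^(3/4)*7^(1/4)*x/3) + C4*cos(3^(3/4)*7^(1/4)*x/3))*exp(3^(3/4)*7^(1/4)*x/3)


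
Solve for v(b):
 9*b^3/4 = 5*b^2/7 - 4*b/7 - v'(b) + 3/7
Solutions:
 v(b) = C1 - 9*b^4/16 + 5*b^3/21 - 2*b^2/7 + 3*b/7


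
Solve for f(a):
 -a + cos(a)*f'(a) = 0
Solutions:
 f(a) = C1 + Integral(a/cos(a), a)


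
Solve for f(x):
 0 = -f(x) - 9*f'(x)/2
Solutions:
 f(x) = C1*exp(-2*x/9)


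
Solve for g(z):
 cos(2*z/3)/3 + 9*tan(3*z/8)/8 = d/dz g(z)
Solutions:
 g(z) = C1 - 3*log(cos(3*z/8)) + sin(2*z/3)/2


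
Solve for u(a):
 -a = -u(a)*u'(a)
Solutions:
 u(a) = -sqrt(C1 + a^2)
 u(a) = sqrt(C1 + a^2)


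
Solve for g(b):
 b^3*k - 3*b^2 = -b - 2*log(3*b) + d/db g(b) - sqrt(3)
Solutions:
 g(b) = C1 + b^4*k/4 - b^3 + b^2/2 + 2*b*log(b) - 2*b + sqrt(3)*b + b*log(9)


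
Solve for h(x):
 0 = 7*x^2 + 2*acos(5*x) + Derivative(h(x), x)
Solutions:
 h(x) = C1 - 7*x^3/3 - 2*x*acos(5*x) + 2*sqrt(1 - 25*x^2)/5


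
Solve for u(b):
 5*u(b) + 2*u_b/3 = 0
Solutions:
 u(b) = C1*exp(-15*b/2)


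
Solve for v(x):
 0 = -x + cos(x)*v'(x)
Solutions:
 v(x) = C1 + Integral(x/cos(x), x)


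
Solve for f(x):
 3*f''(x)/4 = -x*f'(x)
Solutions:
 f(x) = C1 + C2*erf(sqrt(6)*x/3)


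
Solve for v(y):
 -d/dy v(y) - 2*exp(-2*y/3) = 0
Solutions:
 v(y) = C1 + 3*exp(-2*y/3)


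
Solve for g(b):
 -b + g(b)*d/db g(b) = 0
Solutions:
 g(b) = -sqrt(C1 + b^2)
 g(b) = sqrt(C1 + b^2)


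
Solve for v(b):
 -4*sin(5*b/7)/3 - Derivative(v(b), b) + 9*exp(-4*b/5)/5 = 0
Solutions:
 v(b) = C1 + 28*cos(5*b/7)/15 - 9*exp(-4*b/5)/4


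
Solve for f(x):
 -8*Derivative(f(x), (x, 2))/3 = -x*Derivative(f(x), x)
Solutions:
 f(x) = C1 + C2*erfi(sqrt(3)*x/4)


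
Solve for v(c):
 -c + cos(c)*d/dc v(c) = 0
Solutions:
 v(c) = C1 + Integral(c/cos(c), c)


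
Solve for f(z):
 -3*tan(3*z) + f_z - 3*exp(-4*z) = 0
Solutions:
 f(z) = C1 + log(tan(3*z)^2 + 1)/2 - 3*exp(-4*z)/4


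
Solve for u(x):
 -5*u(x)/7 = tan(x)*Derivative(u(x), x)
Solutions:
 u(x) = C1/sin(x)^(5/7)


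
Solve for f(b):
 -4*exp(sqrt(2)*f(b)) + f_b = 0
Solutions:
 f(b) = sqrt(2)*(2*log(-1/(C1 + 4*b)) - log(2))/4


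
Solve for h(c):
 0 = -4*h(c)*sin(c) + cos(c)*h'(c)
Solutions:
 h(c) = C1/cos(c)^4


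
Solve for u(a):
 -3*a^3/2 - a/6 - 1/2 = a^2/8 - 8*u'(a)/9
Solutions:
 u(a) = C1 + 27*a^4/64 + 3*a^3/64 + 3*a^2/32 + 9*a/16


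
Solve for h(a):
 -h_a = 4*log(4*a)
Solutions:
 h(a) = C1 - 4*a*log(a) - a*log(256) + 4*a


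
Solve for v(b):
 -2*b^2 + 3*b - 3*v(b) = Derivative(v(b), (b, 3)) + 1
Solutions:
 v(b) = C3*exp(-3^(1/3)*b) - 2*b^2/3 + b + (C1*sin(3^(5/6)*b/2) + C2*cos(3^(5/6)*b/2))*exp(3^(1/3)*b/2) - 1/3


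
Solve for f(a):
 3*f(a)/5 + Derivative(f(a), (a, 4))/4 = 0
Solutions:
 f(a) = (C1*sin(3^(1/4)*5^(3/4)*a/5) + C2*cos(3^(1/4)*5^(3/4)*a/5))*exp(-3^(1/4)*5^(3/4)*a/5) + (C3*sin(3^(1/4)*5^(3/4)*a/5) + C4*cos(3^(1/4)*5^(3/4)*a/5))*exp(3^(1/4)*5^(3/4)*a/5)


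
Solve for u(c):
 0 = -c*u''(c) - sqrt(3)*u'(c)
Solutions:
 u(c) = C1 + C2*c^(1 - sqrt(3))


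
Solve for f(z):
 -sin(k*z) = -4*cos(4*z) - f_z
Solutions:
 f(z) = C1 - sin(4*z) - cos(k*z)/k


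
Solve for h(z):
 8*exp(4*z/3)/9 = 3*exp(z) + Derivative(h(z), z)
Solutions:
 h(z) = C1 + 2*exp(4*z/3)/3 - 3*exp(z)


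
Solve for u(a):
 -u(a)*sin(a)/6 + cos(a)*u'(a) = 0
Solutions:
 u(a) = C1/cos(a)^(1/6)


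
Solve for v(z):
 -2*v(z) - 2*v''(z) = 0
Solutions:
 v(z) = C1*sin(z) + C2*cos(z)


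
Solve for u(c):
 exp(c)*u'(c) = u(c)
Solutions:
 u(c) = C1*exp(-exp(-c))


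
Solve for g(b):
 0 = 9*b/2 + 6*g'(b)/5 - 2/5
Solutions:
 g(b) = C1 - 15*b^2/8 + b/3


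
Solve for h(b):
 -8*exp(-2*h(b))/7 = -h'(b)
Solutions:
 h(b) = log(-sqrt(C1 + 112*b)) - log(7)
 h(b) = log(C1 + 112*b)/2 - log(7)


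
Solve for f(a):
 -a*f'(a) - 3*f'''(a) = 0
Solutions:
 f(a) = C1 + Integral(C2*airyai(-3^(2/3)*a/3) + C3*airybi(-3^(2/3)*a/3), a)


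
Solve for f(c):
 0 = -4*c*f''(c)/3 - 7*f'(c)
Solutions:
 f(c) = C1 + C2/c^(17/4)


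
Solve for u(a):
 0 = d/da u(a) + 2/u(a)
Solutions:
 u(a) = -sqrt(C1 - 4*a)
 u(a) = sqrt(C1 - 4*a)


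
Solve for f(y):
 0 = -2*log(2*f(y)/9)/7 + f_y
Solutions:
 -7*Integral(1/(log(_y) - 2*log(3) + log(2)), (_y, f(y)))/2 = C1 - y


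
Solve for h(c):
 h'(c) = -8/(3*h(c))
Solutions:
 h(c) = -sqrt(C1 - 48*c)/3
 h(c) = sqrt(C1 - 48*c)/3


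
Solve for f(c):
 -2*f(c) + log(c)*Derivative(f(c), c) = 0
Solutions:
 f(c) = C1*exp(2*li(c))


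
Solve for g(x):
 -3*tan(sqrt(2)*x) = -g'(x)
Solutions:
 g(x) = C1 - 3*sqrt(2)*log(cos(sqrt(2)*x))/2


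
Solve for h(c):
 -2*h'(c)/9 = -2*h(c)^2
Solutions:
 h(c) = -1/(C1 + 9*c)


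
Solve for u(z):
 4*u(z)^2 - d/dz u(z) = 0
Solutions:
 u(z) = -1/(C1 + 4*z)


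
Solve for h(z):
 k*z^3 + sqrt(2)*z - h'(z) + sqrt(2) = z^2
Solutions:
 h(z) = C1 + k*z^4/4 - z^3/3 + sqrt(2)*z^2/2 + sqrt(2)*z


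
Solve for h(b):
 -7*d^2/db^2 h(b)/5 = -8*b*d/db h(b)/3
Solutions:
 h(b) = C1 + C2*erfi(2*sqrt(105)*b/21)


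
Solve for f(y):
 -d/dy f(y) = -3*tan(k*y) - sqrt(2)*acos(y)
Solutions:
 f(y) = C1 + sqrt(2)*(y*acos(y) - sqrt(1 - y^2)) + 3*Piecewise((-log(cos(k*y))/k, Ne(k, 0)), (0, True))


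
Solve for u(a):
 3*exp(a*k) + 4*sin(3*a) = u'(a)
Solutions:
 u(a) = C1 - 4*cos(3*a)/3 + 3*exp(a*k)/k


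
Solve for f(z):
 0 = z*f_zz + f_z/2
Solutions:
 f(z) = C1 + C2*sqrt(z)


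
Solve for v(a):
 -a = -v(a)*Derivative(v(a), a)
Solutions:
 v(a) = -sqrt(C1 + a^2)
 v(a) = sqrt(C1 + a^2)


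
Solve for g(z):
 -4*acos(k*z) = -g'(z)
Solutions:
 g(z) = C1 + 4*Piecewise((z*acos(k*z) - sqrt(-k^2*z^2 + 1)/k, Ne(k, 0)), (pi*z/2, True))


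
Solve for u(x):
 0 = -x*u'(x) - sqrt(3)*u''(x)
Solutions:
 u(x) = C1 + C2*erf(sqrt(2)*3^(3/4)*x/6)


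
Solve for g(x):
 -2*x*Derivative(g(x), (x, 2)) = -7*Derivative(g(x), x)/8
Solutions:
 g(x) = C1 + C2*x^(23/16)


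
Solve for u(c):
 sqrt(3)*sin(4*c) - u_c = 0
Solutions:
 u(c) = C1 - sqrt(3)*cos(4*c)/4


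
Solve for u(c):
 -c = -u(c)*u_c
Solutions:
 u(c) = -sqrt(C1 + c^2)
 u(c) = sqrt(C1 + c^2)


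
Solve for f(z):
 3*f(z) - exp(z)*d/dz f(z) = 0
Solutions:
 f(z) = C1*exp(-3*exp(-z))


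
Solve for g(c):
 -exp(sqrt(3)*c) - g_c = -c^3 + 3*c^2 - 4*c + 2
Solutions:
 g(c) = C1 + c^4/4 - c^3 + 2*c^2 - 2*c - sqrt(3)*exp(sqrt(3)*c)/3


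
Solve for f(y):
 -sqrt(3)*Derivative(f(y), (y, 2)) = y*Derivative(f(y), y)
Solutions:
 f(y) = C1 + C2*erf(sqrt(2)*3^(3/4)*y/6)


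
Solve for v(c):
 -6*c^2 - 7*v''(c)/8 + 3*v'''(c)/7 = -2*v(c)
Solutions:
 v(c) = C1*exp(c*(343*7^(2/3)/(288*sqrt(136203) + 107609)^(1/3) + 98 + 7^(1/3)*(288*sqrt(136203) + 107609)^(1/3))/144)*sin(sqrt(3)*7^(1/3)*c*(-(288*sqrt(136203) + 107609)^(1/3) + 343*7^(1/3)/(288*sqrt(136203) + 107609)^(1/3))/144) + C2*exp(c*(343*7^(2/3)/(288*sqrt(136203) + 107609)^(1/3) + 98 + 7^(1/3)*(288*sqrt(136203) + 107609)^(1/3))/144)*cos(sqrt(3)*7^(1/3)*c*(-(288*sqrt(136203) + 107609)^(1/3) + 343*7^(1/3)/(288*sqrt(136203) + 107609)^(1/3))/144) + C3*exp(c*(-7^(1/3)*(288*sqrt(136203) + 107609)^(1/3) - 343*7^(2/3)/(288*sqrt(136203) + 107609)^(1/3) + 49)/72) + 3*c^2 + 21/8


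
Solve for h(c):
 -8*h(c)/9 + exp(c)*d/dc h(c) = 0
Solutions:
 h(c) = C1*exp(-8*exp(-c)/9)


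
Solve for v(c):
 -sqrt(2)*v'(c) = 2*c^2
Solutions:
 v(c) = C1 - sqrt(2)*c^3/3


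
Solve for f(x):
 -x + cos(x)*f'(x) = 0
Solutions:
 f(x) = C1 + Integral(x/cos(x), x)


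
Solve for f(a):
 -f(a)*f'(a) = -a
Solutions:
 f(a) = -sqrt(C1 + a^2)
 f(a) = sqrt(C1 + a^2)


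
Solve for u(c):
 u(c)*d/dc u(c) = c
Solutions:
 u(c) = -sqrt(C1 + c^2)
 u(c) = sqrt(C1 + c^2)


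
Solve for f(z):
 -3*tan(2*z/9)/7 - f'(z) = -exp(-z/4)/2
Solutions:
 f(z) = C1 - 27*log(tan(2*z/9)^2 + 1)/28 - 2*exp(-z/4)


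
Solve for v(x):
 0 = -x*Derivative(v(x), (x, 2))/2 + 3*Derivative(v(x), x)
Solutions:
 v(x) = C1 + C2*x^7


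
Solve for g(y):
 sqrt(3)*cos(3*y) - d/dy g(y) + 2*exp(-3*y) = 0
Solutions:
 g(y) = C1 + sqrt(3)*sin(3*y)/3 - 2*exp(-3*y)/3


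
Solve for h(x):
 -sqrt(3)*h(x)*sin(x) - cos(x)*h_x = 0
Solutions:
 h(x) = C1*cos(x)^(sqrt(3))


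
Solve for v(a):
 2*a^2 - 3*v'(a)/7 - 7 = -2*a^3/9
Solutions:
 v(a) = C1 + 7*a^4/54 + 14*a^3/9 - 49*a/3


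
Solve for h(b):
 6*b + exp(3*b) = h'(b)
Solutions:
 h(b) = C1 + 3*b^2 + exp(3*b)/3


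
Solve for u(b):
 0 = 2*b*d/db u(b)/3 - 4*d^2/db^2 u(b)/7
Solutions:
 u(b) = C1 + C2*erfi(sqrt(21)*b/6)


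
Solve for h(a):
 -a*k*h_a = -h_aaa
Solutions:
 h(a) = C1 + Integral(C2*airyai(a*k^(1/3)) + C3*airybi(a*k^(1/3)), a)


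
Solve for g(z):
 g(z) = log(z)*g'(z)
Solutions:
 g(z) = C1*exp(li(z))


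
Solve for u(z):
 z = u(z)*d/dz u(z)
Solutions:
 u(z) = -sqrt(C1 + z^2)
 u(z) = sqrt(C1 + z^2)


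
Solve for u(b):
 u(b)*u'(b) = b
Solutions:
 u(b) = -sqrt(C1 + b^2)
 u(b) = sqrt(C1 + b^2)


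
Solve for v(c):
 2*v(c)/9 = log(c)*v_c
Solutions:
 v(c) = C1*exp(2*li(c)/9)


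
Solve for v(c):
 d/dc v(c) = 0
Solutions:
 v(c) = C1


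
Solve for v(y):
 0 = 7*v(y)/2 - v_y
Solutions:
 v(y) = C1*exp(7*y/2)


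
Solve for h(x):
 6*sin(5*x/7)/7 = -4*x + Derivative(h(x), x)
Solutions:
 h(x) = C1 + 2*x^2 - 6*cos(5*x/7)/5


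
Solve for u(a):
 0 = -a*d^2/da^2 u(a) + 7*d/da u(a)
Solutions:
 u(a) = C1 + C2*a^8


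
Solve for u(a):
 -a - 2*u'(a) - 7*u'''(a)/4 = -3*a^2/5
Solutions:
 u(a) = C1 + C2*sin(2*sqrt(14)*a/7) + C3*cos(2*sqrt(14)*a/7) + a^3/10 - a^2/4 - 21*a/40


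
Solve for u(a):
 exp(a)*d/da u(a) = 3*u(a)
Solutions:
 u(a) = C1*exp(-3*exp(-a))


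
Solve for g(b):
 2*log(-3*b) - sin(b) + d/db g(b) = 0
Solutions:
 g(b) = C1 - 2*b*log(-b) - 2*b*log(3) + 2*b - cos(b)


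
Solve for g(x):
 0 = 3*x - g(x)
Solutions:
 g(x) = 3*x


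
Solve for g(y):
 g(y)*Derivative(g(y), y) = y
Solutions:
 g(y) = -sqrt(C1 + y^2)
 g(y) = sqrt(C1 + y^2)


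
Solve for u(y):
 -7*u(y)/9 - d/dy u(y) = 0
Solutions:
 u(y) = C1*exp(-7*y/9)


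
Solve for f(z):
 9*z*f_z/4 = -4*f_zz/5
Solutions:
 f(z) = C1 + C2*erf(3*sqrt(10)*z/8)


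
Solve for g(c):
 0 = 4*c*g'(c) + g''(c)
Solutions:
 g(c) = C1 + C2*erf(sqrt(2)*c)


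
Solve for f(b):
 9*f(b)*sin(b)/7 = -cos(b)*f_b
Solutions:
 f(b) = C1*cos(b)^(9/7)


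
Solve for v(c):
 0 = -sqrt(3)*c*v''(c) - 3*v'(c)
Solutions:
 v(c) = C1 + C2*c^(1 - sqrt(3))


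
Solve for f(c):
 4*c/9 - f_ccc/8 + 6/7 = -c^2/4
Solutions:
 f(c) = C1 + C2*c + C3*c^2 + c^5/30 + 4*c^4/27 + 8*c^3/7


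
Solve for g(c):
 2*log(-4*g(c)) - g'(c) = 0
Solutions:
 -Integral(1/(log(-_y) + 2*log(2)), (_y, g(c)))/2 = C1 - c


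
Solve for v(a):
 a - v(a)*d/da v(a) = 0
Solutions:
 v(a) = -sqrt(C1 + a^2)
 v(a) = sqrt(C1 + a^2)


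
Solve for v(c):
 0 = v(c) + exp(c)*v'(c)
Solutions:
 v(c) = C1*exp(exp(-c))


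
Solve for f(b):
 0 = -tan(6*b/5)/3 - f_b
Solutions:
 f(b) = C1 + 5*log(cos(6*b/5))/18


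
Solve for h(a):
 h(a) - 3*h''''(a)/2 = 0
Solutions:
 h(a) = C1*exp(-2^(1/4)*3^(3/4)*a/3) + C2*exp(2^(1/4)*3^(3/4)*a/3) + C3*sin(2^(1/4)*3^(3/4)*a/3) + C4*cos(2^(1/4)*3^(3/4)*a/3)


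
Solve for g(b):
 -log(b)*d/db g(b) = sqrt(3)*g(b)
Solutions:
 g(b) = C1*exp(-sqrt(3)*li(b))


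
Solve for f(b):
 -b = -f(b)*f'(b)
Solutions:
 f(b) = -sqrt(C1 + b^2)
 f(b) = sqrt(C1 + b^2)


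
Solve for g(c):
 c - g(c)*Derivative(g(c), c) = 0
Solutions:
 g(c) = -sqrt(C1 + c^2)
 g(c) = sqrt(C1 + c^2)


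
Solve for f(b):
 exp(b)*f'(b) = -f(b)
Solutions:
 f(b) = C1*exp(exp(-b))


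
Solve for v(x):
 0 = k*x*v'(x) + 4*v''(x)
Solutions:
 v(x) = Piecewise((-sqrt(2)*sqrt(pi)*C1*erf(sqrt(2)*sqrt(k)*x/4)/sqrt(k) - C2, (k > 0) | (k < 0)), (-C1*x - C2, True))


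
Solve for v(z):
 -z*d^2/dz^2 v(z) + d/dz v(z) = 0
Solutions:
 v(z) = C1 + C2*z^2


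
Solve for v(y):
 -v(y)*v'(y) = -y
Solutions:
 v(y) = -sqrt(C1 + y^2)
 v(y) = sqrt(C1 + y^2)


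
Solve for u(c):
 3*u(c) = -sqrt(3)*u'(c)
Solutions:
 u(c) = C1*exp(-sqrt(3)*c)


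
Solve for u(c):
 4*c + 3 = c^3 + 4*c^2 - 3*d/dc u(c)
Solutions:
 u(c) = C1 + c^4/12 + 4*c^3/9 - 2*c^2/3 - c


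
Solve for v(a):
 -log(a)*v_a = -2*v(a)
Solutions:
 v(a) = C1*exp(2*li(a))


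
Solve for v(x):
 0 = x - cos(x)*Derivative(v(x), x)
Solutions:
 v(x) = C1 + Integral(x/cos(x), x)


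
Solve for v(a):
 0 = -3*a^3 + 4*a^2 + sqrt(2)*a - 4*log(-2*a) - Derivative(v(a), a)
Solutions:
 v(a) = C1 - 3*a^4/4 + 4*a^3/3 + sqrt(2)*a^2/2 - 4*a*log(-a) + 4*a*(1 - log(2))


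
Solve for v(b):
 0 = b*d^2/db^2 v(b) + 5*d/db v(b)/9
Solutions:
 v(b) = C1 + C2*b^(4/9)


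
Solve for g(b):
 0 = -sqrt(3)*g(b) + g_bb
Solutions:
 g(b) = C1*exp(-3^(1/4)*b) + C2*exp(3^(1/4)*b)


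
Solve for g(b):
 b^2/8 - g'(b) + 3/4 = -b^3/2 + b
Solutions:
 g(b) = C1 + b^4/8 + b^3/24 - b^2/2 + 3*b/4


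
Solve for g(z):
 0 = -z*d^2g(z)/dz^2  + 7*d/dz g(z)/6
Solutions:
 g(z) = C1 + C2*z^(13/6)


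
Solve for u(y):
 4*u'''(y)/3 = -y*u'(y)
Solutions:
 u(y) = C1 + Integral(C2*airyai(-6^(1/3)*y/2) + C3*airybi(-6^(1/3)*y/2), y)


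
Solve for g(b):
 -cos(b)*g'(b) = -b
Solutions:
 g(b) = C1 + Integral(b/cos(b), b)


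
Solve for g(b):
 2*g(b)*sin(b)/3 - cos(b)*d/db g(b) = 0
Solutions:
 g(b) = C1/cos(b)^(2/3)


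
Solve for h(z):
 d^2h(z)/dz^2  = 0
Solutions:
 h(z) = C1 + C2*z


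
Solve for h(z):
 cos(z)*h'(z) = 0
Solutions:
 h(z) = C1


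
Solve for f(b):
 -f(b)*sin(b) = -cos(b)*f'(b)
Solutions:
 f(b) = C1/cos(b)


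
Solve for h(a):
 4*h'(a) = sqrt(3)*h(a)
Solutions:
 h(a) = C1*exp(sqrt(3)*a/4)


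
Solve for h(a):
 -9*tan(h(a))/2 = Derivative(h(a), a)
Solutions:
 h(a) = pi - asin(C1*exp(-9*a/2))
 h(a) = asin(C1*exp(-9*a/2))


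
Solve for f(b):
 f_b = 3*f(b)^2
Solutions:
 f(b) = -1/(C1 + 3*b)


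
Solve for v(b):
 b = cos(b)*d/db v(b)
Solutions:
 v(b) = C1 + Integral(b/cos(b), b)


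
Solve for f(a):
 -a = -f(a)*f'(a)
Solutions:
 f(a) = -sqrt(C1 + a^2)
 f(a) = sqrt(C1 + a^2)


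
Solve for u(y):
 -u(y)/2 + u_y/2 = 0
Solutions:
 u(y) = C1*exp(y)


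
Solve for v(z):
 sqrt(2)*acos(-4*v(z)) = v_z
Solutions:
 Integral(1/acos(-4*_y), (_y, v(z))) = C1 + sqrt(2)*z


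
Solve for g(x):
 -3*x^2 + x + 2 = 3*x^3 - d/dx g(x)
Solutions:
 g(x) = C1 + 3*x^4/4 + x^3 - x^2/2 - 2*x


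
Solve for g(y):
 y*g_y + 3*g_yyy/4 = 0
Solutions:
 g(y) = C1 + Integral(C2*airyai(-6^(2/3)*y/3) + C3*airybi(-6^(2/3)*y/3), y)


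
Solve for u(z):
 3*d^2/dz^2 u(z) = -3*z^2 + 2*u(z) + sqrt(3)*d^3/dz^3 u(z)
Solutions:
 u(z) = C1*exp(z*(3^(2/3)/(3 + 2*sqrt(3))^(1/3) + 3^(1/3)*(3 + 2*sqrt(3))^(1/3) + 2*sqrt(3))/6)*sin(3^(1/6)*z*(-3^(2/3)*(3 + 2*sqrt(3))^(1/3) + 3/(3 + 2*sqrt(3))^(1/3))/6) + C2*exp(z*(3^(2/3)/(3 + 2*sqrt(3))^(1/3) + 3^(1/3)*(3 + 2*sqrt(3))^(1/3) + 2*sqrt(3))/6)*cos(3^(1/6)*z*(-3^(2/3)*(3 + 2*sqrt(3))^(1/3) + 3/(3 + 2*sqrt(3))^(1/3))/6) + C3*exp(z*(-3^(1/3)*(3 + 2*sqrt(3))^(1/3) - 3^(2/3)/(3 + 2*sqrt(3))^(1/3) + sqrt(3))/3) + 3*z^2/2 + 9/2


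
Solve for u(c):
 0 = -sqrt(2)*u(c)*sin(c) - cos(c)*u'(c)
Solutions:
 u(c) = C1*cos(c)^(sqrt(2))


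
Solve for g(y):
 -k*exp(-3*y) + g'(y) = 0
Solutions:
 g(y) = C1 - k*exp(-3*y)/3


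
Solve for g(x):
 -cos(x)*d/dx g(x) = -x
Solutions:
 g(x) = C1 + Integral(x/cos(x), x)


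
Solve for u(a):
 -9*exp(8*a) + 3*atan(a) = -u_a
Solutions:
 u(a) = C1 - 3*a*atan(a) + 9*exp(8*a)/8 + 3*log(a^2 + 1)/2


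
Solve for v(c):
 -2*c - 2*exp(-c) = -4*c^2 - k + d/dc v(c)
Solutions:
 v(c) = C1 + 4*c^3/3 - c^2 + c*k + 2*exp(-c)


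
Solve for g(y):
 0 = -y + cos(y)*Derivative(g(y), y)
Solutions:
 g(y) = C1 + Integral(y/cos(y), y)


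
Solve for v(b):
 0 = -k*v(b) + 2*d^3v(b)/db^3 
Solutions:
 v(b) = C1*exp(2^(2/3)*b*k^(1/3)/2) + C2*exp(2^(2/3)*b*k^(1/3)*(-1 + sqrt(3)*I)/4) + C3*exp(-2^(2/3)*b*k^(1/3)*(1 + sqrt(3)*I)/4)


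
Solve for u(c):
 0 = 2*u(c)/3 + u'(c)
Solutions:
 u(c) = C1*exp(-2*c/3)


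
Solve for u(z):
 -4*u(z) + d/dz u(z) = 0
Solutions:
 u(z) = C1*exp(4*z)


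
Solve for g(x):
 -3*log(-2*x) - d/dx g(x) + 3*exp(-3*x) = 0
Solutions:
 g(x) = C1 - 3*x*log(-x) + 3*x*(1 - log(2)) - exp(-3*x)


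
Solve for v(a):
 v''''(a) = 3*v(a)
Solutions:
 v(a) = C1*exp(-3^(1/4)*a) + C2*exp(3^(1/4)*a) + C3*sin(3^(1/4)*a) + C4*cos(3^(1/4)*a)


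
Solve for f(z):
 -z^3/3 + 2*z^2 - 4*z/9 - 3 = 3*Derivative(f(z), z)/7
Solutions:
 f(z) = C1 - 7*z^4/36 + 14*z^3/9 - 14*z^2/27 - 7*z


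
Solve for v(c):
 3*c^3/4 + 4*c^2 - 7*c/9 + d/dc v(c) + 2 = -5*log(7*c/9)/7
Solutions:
 v(c) = C1 - 3*c^4/16 - 4*c^3/3 + 7*c^2/18 - 5*c*log(c)/7 - 5*c*log(7)/7 - 9*c/7 + 10*c*log(3)/7


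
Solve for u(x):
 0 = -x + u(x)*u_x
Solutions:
 u(x) = -sqrt(C1 + x^2)
 u(x) = sqrt(C1 + x^2)


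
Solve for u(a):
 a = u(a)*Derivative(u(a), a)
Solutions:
 u(a) = -sqrt(C1 + a^2)
 u(a) = sqrt(C1 + a^2)


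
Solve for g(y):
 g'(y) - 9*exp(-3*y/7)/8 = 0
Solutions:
 g(y) = C1 - 21*exp(-3*y/7)/8


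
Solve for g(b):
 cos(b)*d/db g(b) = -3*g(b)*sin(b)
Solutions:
 g(b) = C1*cos(b)^3


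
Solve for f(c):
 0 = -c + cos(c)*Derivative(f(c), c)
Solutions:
 f(c) = C1 + Integral(c/cos(c), c)


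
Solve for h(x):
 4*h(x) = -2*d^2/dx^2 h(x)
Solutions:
 h(x) = C1*sin(sqrt(2)*x) + C2*cos(sqrt(2)*x)


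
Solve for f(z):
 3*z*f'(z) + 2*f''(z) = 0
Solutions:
 f(z) = C1 + C2*erf(sqrt(3)*z/2)


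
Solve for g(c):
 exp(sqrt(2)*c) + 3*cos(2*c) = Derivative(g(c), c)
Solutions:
 g(c) = C1 + sqrt(2)*exp(sqrt(2)*c)/2 + 3*sin(2*c)/2


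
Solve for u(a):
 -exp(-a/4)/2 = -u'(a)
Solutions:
 u(a) = C1 - 2*exp(-a/4)


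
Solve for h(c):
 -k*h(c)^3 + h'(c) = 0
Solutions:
 h(c) = -sqrt(2)*sqrt(-1/(C1 + c*k))/2
 h(c) = sqrt(2)*sqrt(-1/(C1 + c*k))/2


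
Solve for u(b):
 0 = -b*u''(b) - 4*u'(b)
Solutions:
 u(b) = C1 + C2/b^3


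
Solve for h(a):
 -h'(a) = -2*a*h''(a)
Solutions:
 h(a) = C1 + C2*a^(3/2)


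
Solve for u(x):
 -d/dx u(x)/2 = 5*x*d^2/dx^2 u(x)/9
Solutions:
 u(x) = C1 + C2*x^(1/10)


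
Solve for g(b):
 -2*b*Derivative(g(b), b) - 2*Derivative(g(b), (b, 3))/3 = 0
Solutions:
 g(b) = C1 + Integral(C2*airyai(-3^(1/3)*b) + C3*airybi(-3^(1/3)*b), b)


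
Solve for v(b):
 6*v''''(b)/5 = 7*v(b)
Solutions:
 v(b) = C1*exp(-35^(1/4)*6^(3/4)*b/6) + C2*exp(35^(1/4)*6^(3/4)*b/6) + C3*sin(35^(1/4)*6^(3/4)*b/6) + C4*cos(35^(1/4)*6^(3/4)*b/6)


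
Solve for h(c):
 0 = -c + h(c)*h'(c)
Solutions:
 h(c) = -sqrt(C1 + c^2)
 h(c) = sqrt(C1 + c^2)


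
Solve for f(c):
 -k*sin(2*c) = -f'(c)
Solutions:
 f(c) = C1 - k*cos(2*c)/2


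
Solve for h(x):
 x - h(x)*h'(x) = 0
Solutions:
 h(x) = -sqrt(C1 + x^2)
 h(x) = sqrt(C1 + x^2)


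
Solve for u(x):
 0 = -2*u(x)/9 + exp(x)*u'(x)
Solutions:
 u(x) = C1*exp(-2*exp(-x)/9)


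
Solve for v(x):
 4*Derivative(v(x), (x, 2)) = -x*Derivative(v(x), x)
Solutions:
 v(x) = C1 + C2*erf(sqrt(2)*x/4)


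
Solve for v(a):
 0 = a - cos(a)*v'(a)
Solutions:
 v(a) = C1 + Integral(a/cos(a), a)


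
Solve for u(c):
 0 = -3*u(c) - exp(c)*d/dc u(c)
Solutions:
 u(c) = C1*exp(3*exp(-c))


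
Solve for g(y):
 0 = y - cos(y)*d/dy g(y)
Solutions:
 g(y) = C1 + Integral(y/cos(y), y)


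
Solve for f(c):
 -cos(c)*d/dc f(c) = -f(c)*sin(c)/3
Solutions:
 f(c) = C1/cos(c)^(1/3)


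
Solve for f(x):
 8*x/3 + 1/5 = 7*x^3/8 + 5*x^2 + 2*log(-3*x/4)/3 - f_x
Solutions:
 f(x) = C1 + 7*x^4/32 + 5*x^3/3 - 4*x^2/3 + 2*x*log(-x)/3 + x*(-2*log(2) - 13/15 + 2*log(6)/3)


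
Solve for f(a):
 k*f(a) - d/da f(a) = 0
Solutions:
 f(a) = C1*exp(a*k)


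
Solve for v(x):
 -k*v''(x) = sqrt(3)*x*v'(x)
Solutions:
 v(x) = C1 + C2*sqrt(k)*erf(sqrt(2)*3^(1/4)*x*sqrt(1/k)/2)


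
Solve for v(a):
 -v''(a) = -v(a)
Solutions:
 v(a) = C1*exp(-a) + C2*exp(a)


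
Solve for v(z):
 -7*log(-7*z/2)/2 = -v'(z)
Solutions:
 v(z) = C1 + 7*z*log(-z)/2 + 7*z*(-1 - log(2) + log(7))/2


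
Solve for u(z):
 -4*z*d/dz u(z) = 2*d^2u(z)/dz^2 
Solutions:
 u(z) = C1 + C2*erf(z)


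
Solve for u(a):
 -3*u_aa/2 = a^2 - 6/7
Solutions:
 u(a) = C1 + C2*a - a^4/18 + 2*a^2/7


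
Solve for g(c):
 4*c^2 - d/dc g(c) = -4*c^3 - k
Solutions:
 g(c) = C1 + c^4 + 4*c^3/3 + c*k


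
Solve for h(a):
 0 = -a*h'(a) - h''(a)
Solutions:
 h(a) = C1 + C2*erf(sqrt(2)*a/2)
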